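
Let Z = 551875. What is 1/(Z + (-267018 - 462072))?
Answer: -1/177215 ≈ -5.6429e-6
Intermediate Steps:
1/(Z + (-267018 - 462072)) = 1/(551875 + (-267018 - 462072)) = 1/(551875 - 729090) = 1/(-177215) = -1/177215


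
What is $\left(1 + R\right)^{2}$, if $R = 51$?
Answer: $2704$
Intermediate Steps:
$\left(1 + R\right)^{2} = \left(1 + 51\right)^{2} = 52^{2} = 2704$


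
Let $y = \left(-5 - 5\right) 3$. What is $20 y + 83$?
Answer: $-517$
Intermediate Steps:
$y = -30$ ($y = \left(-10\right) 3 = -30$)
$20 y + 83 = 20 \left(-30\right) + 83 = -600 + 83 = -517$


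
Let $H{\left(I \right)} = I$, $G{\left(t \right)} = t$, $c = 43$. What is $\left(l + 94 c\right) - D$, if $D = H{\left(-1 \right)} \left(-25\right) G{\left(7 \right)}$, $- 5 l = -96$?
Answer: $\frac{19431}{5} \approx 3886.2$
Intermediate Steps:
$l = \frac{96}{5}$ ($l = \left(- \frac{1}{5}\right) \left(-96\right) = \frac{96}{5} \approx 19.2$)
$D = 175$ ($D = \left(-1\right) \left(-25\right) 7 = 25 \cdot 7 = 175$)
$\left(l + 94 c\right) - D = \left(\frac{96}{5} + 94 \cdot 43\right) - 175 = \left(\frac{96}{5} + 4042\right) - 175 = \frac{20306}{5} - 175 = \frac{19431}{5}$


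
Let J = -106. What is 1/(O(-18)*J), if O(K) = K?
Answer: 1/1908 ≈ 0.00052411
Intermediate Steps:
1/(O(-18)*J) = 1/(-18*(-106)) = 1/1908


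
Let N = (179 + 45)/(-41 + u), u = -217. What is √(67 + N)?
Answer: √1100499/129 ≈ 8.1321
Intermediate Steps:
N = -112/129 (N = (179 + 45)/(-41 - 217) = 224/(-258) = 224*(-1/258) = -112/129 ≈ -0.86822)
√(67 + N) = √(67 - 112/129) = √(8531/129) = √1100499/129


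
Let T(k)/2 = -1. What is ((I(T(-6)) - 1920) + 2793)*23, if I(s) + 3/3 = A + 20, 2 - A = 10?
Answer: 20332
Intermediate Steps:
A = -8 (A = 2 - 1*10 = 2 - 10 = -8)
T(k) = -2 (T(k) = 2*(-1) = -2)
I(s) = 11 (I(s) = -1 + (-8 + 20) = -1 + 12 = 11)
((I(T(-6)) - 1920) + 2793)*23 = ((11 - 1920) + 2793)*23 = (-1909 + 2793)*23 = 884*23 = 20332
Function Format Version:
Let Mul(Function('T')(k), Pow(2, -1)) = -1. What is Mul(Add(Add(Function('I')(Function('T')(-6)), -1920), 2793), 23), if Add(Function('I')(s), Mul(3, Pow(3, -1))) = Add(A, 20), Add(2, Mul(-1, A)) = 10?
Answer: 20332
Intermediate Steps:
A = -8 (A = Add(2, Mul(-1, 10)) = Add(2, -10) = -8)
Function('T')(k) = -2 (Function('T')(k) = Mul(2, -1) = -2)
Function('I')(s) = 11 (Function('I')(s) = Add(-1, Add(-8, 20)) = Add(-1, 12) = 11)
Mul(Add(Add(Function('I')(Function('T')(-6)), -1920), 2793), 23) = Mul(Add(Add(11, -1920), 2793), 23) = Mul(Add(-1909, 2793), 23) = Mul(884, 23) = 20332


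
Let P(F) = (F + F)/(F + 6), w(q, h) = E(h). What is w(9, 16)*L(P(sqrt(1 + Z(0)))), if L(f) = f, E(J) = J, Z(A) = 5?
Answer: -32/5 + 32*sqrt(6)/5 ≈ 9.2767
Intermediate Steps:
w(q, h) = h
P(F) = 2*F/(6 + F) (P(F) = (2*F)/(6 + F) = 2*F/(6 + F))
w(9, 16)*L(P(sqrt(1 + Z(0)))) = 16*(2*sqrt(1 + 5)/(6 + sqrt(1 + 5))) = 16*(2*sqrt(6)/(6 + sqrt(6))) = 32*sqrt(6)/(6 + sqrt(6))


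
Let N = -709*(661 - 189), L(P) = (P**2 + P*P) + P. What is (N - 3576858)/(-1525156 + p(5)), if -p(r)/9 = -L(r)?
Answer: 3911506/1524661 ≈ 2.5655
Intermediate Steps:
L(P) = P + 2*P**2 (L(P) = (P**2 + P**2) + P = 2*P**2 + P = P + 2*P**2)
N = -334648 (N = -709*472 = -334648)
p(r) = 9*r*(1 + 2*r) (p(r) = -(-9)*r*(1 + 2*r) = 9*r*(1 + 2*r))
(N - 3576858)/(-1525156 + p(5)) = (-334648 - 3576858)/(-1525156 + 9*5*(1 + 2*5)) = -3911506/(-1525156 + 9*5*(1 + 10)) = -3911506/(-1525156 + 9*5*11) = -3911506/(-1525156 + 495) = -3911506/(-1524661) = -3911506*(-1/1524661) = 3911506/1524661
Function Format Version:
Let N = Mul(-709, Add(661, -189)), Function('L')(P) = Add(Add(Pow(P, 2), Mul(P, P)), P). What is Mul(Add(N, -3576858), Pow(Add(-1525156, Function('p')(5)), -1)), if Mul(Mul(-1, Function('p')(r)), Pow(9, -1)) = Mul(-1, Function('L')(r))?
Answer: Rational(3911506, 1524661) ≈ 2.5655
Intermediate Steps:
Function('L')(P) = Add(P, Mul(2, Pow(P, 2))) (Function('L')(P) = Add(Add(Pow(P, 2), Pow(P, 2)), P) = Add(Mul(2, Pow(P, 2)), P) = Add(P, Mul(2, Pow(P, 2))))
N = -334648 (N = Mul(-709, 472) = -334648)
Function('p')(r) = Mul(9, r, Add(1, Mul(2, r))) (Function('p')(r) = Mul(-9, Mul(-1, Mul(r, Add(1, Mul(2, r))))) = Mul(-9, Mul(-1, r, Add(1, Mul(2, r)))) = Mul(9, r, Add(1, Mul(2, r))))
Mul(Add(N, -3576858), Pow(Add(-1525156, Function('p')(5)), -1)) = Mul(Add(-334648, -3576858), Pow(Add(-1525156, Mul(9, 5, Add(1, Mul(2, 5)))), -1)) = Mul(-3911506, Pow(Add(-1525156, Mul(9, 5, Add(1, 10))), -1)) = Mul(-3911506, Pow(Add(-1525156, Mul(9, 5, 11)), -1)) = Mul(-3911506, Pow(Add(-1525156, 495), -1)) = Mul(-3911506, Pow(-1524661, -1)) = Mul(-3911506, Rational(-1, 1524661)) = Rational(3911506, 1524661)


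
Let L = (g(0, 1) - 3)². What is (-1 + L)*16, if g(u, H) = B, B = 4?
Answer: 0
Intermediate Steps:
g(u, H) = 4
L = 1 (L = (4 - 3)² = 1² = 1)
(-1 + L)*16 = (-1 + 1)*16 = 0*16 = 0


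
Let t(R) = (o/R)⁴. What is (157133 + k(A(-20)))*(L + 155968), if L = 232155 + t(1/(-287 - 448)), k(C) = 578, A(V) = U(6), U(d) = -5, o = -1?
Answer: 46026920568385828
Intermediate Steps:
A(V) = -5
t(R) = R⁻⁴ (t(R) = (-1/R)⁴ = R⁻⁴)
L = 291843282780 (L = 232155 + (1/(-287 - 448))⁻⁴ = 232155 + (1/(-735))⁻⁴ = 232155 + (-1/735)⁻⁴ = 232155 + 291843050625 = 291843282780)
(157133 + k(A(-20)))*(L + 155968) = (157133 + 578)*(291843282780 + 155968) = 157711*291843438748 = 46026920568385828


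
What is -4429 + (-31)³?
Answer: -34220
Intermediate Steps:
-4429 + (-31)³ = -4429 - 29791 = -34220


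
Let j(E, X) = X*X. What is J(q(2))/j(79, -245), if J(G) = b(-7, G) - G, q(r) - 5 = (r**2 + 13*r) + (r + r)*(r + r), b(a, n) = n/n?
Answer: -2/2401 ≈ -0.00083299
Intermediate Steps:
b(a, n) = 1
j(E, X) = X**2
q(r) = 5 + 5*r**2 + 13*r (q(r) = 5 + ((r**2 + 13*r) + (r + r)*(r + r)) = 5 + ((r**2 + 13*r) + (2*r)*(2*r)) = 5 + ((r**2 + 13*r) + 4*r**2) = 5 + (5*r**2 + 13*r) = 5 + 5*r**2 + 13*r)
J(G) = 1 - G
J(q(2))/j(79, -245) = (1 - (5 + 5*2**2 + 13*2))/((-245)**2) = (1 - (5 + 5*4 + 26))/60025 = (1 - (5 + 20 + 26))*(1/60025) = (1 - 1*51)*(1/60025) = (1 - 51)*(1/60025) = -50*1/60025 = -2/2401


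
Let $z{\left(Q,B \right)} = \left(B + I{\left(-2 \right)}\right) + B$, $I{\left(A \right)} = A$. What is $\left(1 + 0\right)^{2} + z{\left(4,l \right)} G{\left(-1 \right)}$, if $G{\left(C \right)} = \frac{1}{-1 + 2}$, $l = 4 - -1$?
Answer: $9$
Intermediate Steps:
$l = 5$ ($l = 4 + 1 = 5$)
$G{\left(C \right)} = 1$ ($G{\left(C \right)} = 1^{-1} = 1$)
$z{\left(Q,B \right)} = -2 + 2 B$ ($z{\left(Q,B \right)} = \left(B - 2\right) + B = \left(-2 + B\right) + B = -2 + 2 B$)
$\left(1 + 0\right)^{2} + z{\left(4,l \right)} G{\left(-1 \right)} = \left(1 + 0\right)^{2} + \left(-2 + 2 \cdot 5\right) 1 = 1^{2} + \left(-2 + 10\right) 1 = 1 + 8 \cdot 1 = 1 + 8 = 9$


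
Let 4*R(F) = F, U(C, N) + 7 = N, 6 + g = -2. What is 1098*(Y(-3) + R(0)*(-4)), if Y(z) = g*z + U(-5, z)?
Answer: 15372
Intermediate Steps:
g = -8 (g = -6 - 2 = -8)
U(C, N) = -7 + N
Y(z) = -7 - 7*z (Y(z) = -8*z + (-7 + z) = -7 - 7*z)
R(F) = F/4
1098*(Y(-3) + R(0)*(-4)) = 1098*((-7 - 7*(-3)) + ((¼)*0)*(-4)) = 1098*((-7 + 21) + 0*(-4)) = 1098*(14 + 0) = 1098*14 = 15372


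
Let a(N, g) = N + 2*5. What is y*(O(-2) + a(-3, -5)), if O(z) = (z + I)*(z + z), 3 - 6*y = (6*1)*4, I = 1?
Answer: -77/2 ≈ -38.500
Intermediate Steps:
a(N, g) = 10 + N (a(N, g) = N + 10 = 10 + N)
y = -7/2 (y = ½ - 6*1*4/6 = ½ - 4 = -7/2 ≈ -3.5000)
O(z) = 2*z*(1 + z) (O(z) = (z + 1)*(z + z) = (1 + z)*(2*z) = 2*z*(1 + z))
y*(O(-2) + a(-3, -5)) = -7*(2*(-2)*(1 - 2) + (10 - 3))/2 = -7*(2*(-2)*(-1) + 7)/2 = -7*(4 + 7)/2 = -7/2*11 = -77/2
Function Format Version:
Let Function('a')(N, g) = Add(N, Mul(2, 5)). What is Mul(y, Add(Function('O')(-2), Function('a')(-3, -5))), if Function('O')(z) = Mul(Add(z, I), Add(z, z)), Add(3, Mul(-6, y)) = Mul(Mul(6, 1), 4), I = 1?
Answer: Rational(-77, 2) ≈ -38.500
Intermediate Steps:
Function('a')(N, g) = Add(10, N) (Function('a')(N, g) = Add(N, 10) = Add(10, N))
y = Rational(-7, 2) (y = Add(Rational(1, 2), Mul(Rational(-1, 6), Mul(Mul(6, 1), 4))) = Add(Rational(1, 2), Mul(Rational(-1, 6), Mul(6, 4))) = Add(Rational(1, 2), Mul(Rational(-1, 6), 24)) = Add(Rational(1, 2), -4) = Rational(-7, 2) ≈ -3.5000)
Function('O')(z) = Mul(2, z, Add(1, z)) (Function('O')(z) = Mul(Add(z, 1), Add(z, z)) = Mul(Add(1, z), Mul(2, z)) = Mul(2, z, Add(1, z)))
Mul(y, Add(Function('O')(-2), Function('a')(-3, -5))) = Mul(Rational(-7, 2), Add(Mul(2, -2, Add(1, -2)), Add(10, -3))) = Mul(Rational(-7, 2), Add(Mul(2, -2, -1), 7)) = Mul(Rational(-7, 2), Add(4, 7)) = Mul(Rational(-7, 2), 11) = Rational(-77, 2)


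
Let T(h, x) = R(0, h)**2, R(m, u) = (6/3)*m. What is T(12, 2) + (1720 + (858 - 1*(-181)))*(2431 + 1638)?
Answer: 11226371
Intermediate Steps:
R(m, u) = 2*m (R(m, u) = (6*(1/3))*m = 2*m)
T(h, x) = 0 (T(h, x) = (2*0)**2 = 0**2 = 0)
T(12, 2) + (1720 + (858 - 1*(-181)))*(2431 + 1638) = 0 + (1720 + (858 - 1*(-181)))*(2431 + 1638) = 0 + (1720 + (858 + 181))*4069 = 0 + (1720 + 1039)*4069 = 0 + 2759*4069 = 0 + 11226371 = 11226371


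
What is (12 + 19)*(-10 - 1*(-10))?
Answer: 0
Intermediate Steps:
(12 + 19)*(-10 - 1*(-10)) = 31*(-10 + 10) = 31*0 = 0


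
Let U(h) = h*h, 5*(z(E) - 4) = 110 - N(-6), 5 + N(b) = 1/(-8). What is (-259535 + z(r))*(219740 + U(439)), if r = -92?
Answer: -4281476755059/40 ≈ -1.0704e+11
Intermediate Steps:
N(b) = -41/8 (N(b) = -5 + 1/(-8) = -5 - ⅛ = -41/8)
z(E) = 1081/40 (z(E) = 4 + (110 - 1*(-41/8))/5 = 4 + (110 + 41/8)/5 = 4 + (⅕)*(921/8) = 4 + 921/40 = 1081/40)
U(h) = h²
(-259535 + z(r))*(219740 + U(439)) = (-259535 + 1081/40)*(219740 + 439²) = -10380319*(219740 + 192721)/40 = -10380319/40*412461 = -4281476755059/40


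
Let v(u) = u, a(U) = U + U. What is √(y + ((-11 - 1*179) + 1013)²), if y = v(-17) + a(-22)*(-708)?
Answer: 4*√44279 ≈ 841.70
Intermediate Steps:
a(U) = 2*U
y = 31135 (y = -17 + (2*(-22))*(-708) = -17 - 44*(-708) = -17 + 31152 = 31135)
√(y + ((-11 - 1*179) + 1013)²) = √(31135 + ((-11 - 1*179) + 1013)²) = √(31135 + ((-11 - 179) + 1013)²) = √(31135 + (-190 + 1013)²) = √(31135 + 823²) = √(31135 + 677329) = √708464 = 4*√44279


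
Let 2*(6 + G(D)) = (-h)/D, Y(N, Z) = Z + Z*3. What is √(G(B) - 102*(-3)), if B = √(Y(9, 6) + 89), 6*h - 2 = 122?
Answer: √(34476300 - 10509*√113)/339 ≈ 17.292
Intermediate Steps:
Y(N, Z) = 4*Z (Y(N, Z) = Z + 3*Z = 4*Z)
h = 62/3 (h = ⅓ + (⅙)*122 = ⅓ + 61/3 = 62/3 ≈ 20.667)
B = √113 (B = √(4*6 + 89) = √(24 + 89) = √113 ≈ 10.630)
G(D) = -6 - 31/(3*D) (G(D) = -6 + ((-1*62/3)/D)/2 = -6 + (-62/(3*D))/2 = -6 - 31/(3*D))
√(G(B) - 102*(-3)) = √((-6 - 31*√113/113/3) - 102*(-3)) = √((-6 - 31*√113/339) + 306) = √(300 - 31*√113/339)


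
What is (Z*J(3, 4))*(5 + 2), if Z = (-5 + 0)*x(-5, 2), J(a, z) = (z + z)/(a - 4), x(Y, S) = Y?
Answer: -1400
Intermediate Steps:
J(a, z) = 2*z/(-4 + a) (J(a, z) = (2*z)/(-4 + a) = 2*z/(-4 + a))
Z = 25 (Z = (-5 + 0)*(-5) = -5*(-5) = 25)
(Z*J(3, 4))*(5 + 2) = (25*(2*4/(-4 + 3)))*(5 + 2) = (25*(2*4/(-1)))*7 = (25*(2*4*(-1)))*7 = (25*(-8))*7 = -200*7 = -1400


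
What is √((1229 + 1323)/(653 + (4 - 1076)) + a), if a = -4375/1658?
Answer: I*√4212909821382/694702 ≈ 2.9546*I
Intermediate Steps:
a = -4375/1658 (a = -4375*1/1658 = -4375/1658 ≈ -2.6387)
√((1229 + 1323)/(653 + (4 - 1076)) + a) = √((1229 + 1323)/(653 + (4 - 1076)) - 4375/1658) = √(2552/(653 - 1072) - 4375/1658) = √(2552/(-419) - 4375/1658) = √(2552*(-1/419) - 4375/1658) = √(-2552/419 - 4375/1658) = √(-6064341/694702) = I*√4212909821382/694702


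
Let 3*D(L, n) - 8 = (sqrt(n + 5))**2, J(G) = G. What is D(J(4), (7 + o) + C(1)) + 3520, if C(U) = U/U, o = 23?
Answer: 10604/3 ≈ 3534.7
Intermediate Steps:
C(U) = 1
D(L, n) = 13/3 + n/3 (D(L, n) = 8/3 + (sqrt(n + 5))**2/3 = 8/3 + (sqrt(5 + n))**2/3 = 8/3 + (5 + n)/3 = 8/3 + (5/3 + n/3) = 13/3 + n/3)
D(J(4), (7 + o) + C(1)) + 3520 = (13/3 + ((7 + 23) + 1)/3) + 3520 = (13/3 + (30 + 1)/3) + 3520 = (13/3 + (1/3)*31) + 3520 = (13/3 + 31/3) + 3520 = 44/3 + 3520 = 10604/3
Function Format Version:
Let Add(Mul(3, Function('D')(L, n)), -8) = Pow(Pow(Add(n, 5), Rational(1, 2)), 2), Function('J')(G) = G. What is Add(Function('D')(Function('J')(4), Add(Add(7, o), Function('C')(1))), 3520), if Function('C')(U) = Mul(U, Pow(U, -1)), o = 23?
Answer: Rational(10604, 3) ≈ 3534.7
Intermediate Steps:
Function('C')(U) = 1
Function('D')(L, n) = Add(Rational(13, 3), Mul(Rational(1, 3), n)) (Function('D')(L, n) = Add(Rational(8, 3), Mul(Rational(1, 3), Pow(Pow(Add(n, 5), Rational(1, 2)), 2))) = Add(Rational(8, 3), Mul(Rational(1, 3), Pow(Pow(Add(5, n), Rational(1, 2)), 2))) = Add(Rational(8, 3), Mul(Rational(1, 3), Add(5, n))) = Add(Rational(8, 3), Add(Rational(5, 3), Mul(Rational(1, 3), n))) = Add(Rational(13, 3), Mul(Rational(1, 3), n)))
Add(Function('D')(Function('J')(4), Add(Add(7, o), Function('C')(1))), 3520) = Add(Add(Rational(13, 3), Mul(Rational(1, 3), Add(Add(7, 23), 1))), 3520) = Add(Add(Rational(13, 3), Mul(Rational(1, 3), Add(30, 1))), 3520) = Add(Add(Rational(13, 3), Mul(Rational(1, 3), 31)), 3520) = Add(Add(Rational(13, 3), Rational(31, 3)), 3520) = Add(Rational(44, 3), 3520) = Rational(10604, 3)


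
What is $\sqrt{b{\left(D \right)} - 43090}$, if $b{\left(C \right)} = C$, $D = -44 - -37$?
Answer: $i \sqrt{43097} \approx 207.6 i$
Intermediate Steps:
$D = -7$ ($D = -44 + 37 = -7$)
$\sqrt{b{\left(D \right)} - 43090} = \sqrt{-7 - 43090} = \sqrt{-43097} = i \sqrt{43097}$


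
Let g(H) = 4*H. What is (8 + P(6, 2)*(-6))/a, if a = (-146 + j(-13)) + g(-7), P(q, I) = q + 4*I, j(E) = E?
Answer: 76/187 ≈ 0.40642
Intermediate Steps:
a = -187 (a = (-146 - 13) + 4*(-7) = -159 - 28 = -187)
(8 + P(6, 2)*(-6))/a = (8 + (6 + 4*2)*(-6))/(-187) = (8 + (6 + 8)*(-6))*(-1/187) = (8 + 14*(-6))*(-1/187) = (8 - 84)*(-1/187) = -76*(-1/187) = 76/187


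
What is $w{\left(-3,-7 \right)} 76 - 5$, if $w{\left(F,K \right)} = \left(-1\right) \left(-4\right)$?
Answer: $299$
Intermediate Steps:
$w{\left(F,K \right)} = 4$
$w{\left(-3,-7 \right)} 76 - 5 = 4 \cdot 76 - 5 = 304 - 5 = 299$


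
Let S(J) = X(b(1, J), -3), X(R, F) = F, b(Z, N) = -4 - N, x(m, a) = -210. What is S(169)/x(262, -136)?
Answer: 1/70 ≈ 0.014286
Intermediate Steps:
S(J) = -3
S(169)/x(262, -136) = -3/(-210) = -3*(-1/210) = 1/70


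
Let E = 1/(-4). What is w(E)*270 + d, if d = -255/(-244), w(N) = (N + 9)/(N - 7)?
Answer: -2298405/7076 ≈ -324.82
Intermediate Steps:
E = -¼ ≈ -0.25000
w(N) = (9 + N)/(-7 + N)
d = 255/244 (d = -255*(-1/244) = 255/244 ≈ 1.0451)
w(E)*270 + d = ((9 - ¼)/(-7 - ¼))*270 + 255/244 = ((35/4)/(-29/4))*270 + 255/244 = -4/29*35/4*270 + 255/244 = -35/29*270 + 255/244 = -9450/29 + 255/244 = -2298405/7076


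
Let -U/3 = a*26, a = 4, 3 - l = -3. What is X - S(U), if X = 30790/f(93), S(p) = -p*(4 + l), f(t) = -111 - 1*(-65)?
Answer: -87155/23 ≈ -3789.3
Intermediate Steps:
l = 6 (l = 3 - 1*(-3) = 3 + 3 = 6)
f(t) = -46 (f(t) = -111 + 65 = -46)
U = -312 (U = -12*26 = -3*104 = -312)
S(p) = -10*p (S(p) = -p*(4 + 6) = -p*10 = -10*p)
X = -15395/23 (X = 30790/(-46) = 30790*(-1/46) = -15395/23 ≈ -669.35)
X - S(U) = -15395/23 - (-10)*(-312) = -15395/23 - 1*3120 = -15395/23 - 3120 = -87155/23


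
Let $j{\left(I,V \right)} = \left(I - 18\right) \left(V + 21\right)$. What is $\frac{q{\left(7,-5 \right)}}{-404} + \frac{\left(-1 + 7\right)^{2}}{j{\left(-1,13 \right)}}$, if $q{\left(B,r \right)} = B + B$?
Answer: $- \frac{5897}{65246} \approx -0.090381$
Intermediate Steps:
$q{\left(B,r \right)} = 2 B$
$j{\left(I,V \right)} = \left(-18 + I\right) \left(21 + V\right)$
$\frac{q{\left(7,-5 \right)}}{-404} + \frac{\left(-1 + 7\right)^{2}}{j{\left(-1,13 \right)}} = \frac{2 \cdot 7}{-404} + \frac{\left(-1 + 7\right)^{2}}{-378 - 234 + 21 \left(-1\right) - 13} = 14 \left(- \frac{1}{404}\right) + \frac{6^{2}}{-378 - 234 - 21 - 13} = - \frac{7}{202} + \frac{36}{-646} = - \frac{7}{202} + 36 \left(- \frac{1}{646}\right) = - \frac{7}{202} - \frac{18}{323} = - \frac{5897}{65246}$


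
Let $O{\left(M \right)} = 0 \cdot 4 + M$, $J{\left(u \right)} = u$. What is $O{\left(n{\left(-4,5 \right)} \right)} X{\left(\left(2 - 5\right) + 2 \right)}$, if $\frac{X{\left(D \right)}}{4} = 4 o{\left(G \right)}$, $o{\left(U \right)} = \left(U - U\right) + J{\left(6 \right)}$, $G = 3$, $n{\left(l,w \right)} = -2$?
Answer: $-192$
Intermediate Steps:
$O{\left(M \right)} = M$ ($O{\left(M \right)} = 0 + M = M$)
$o{\left(U \right)} = 6$ ($o{\left(U \right)} = \left(U - U\right) + 6 = 0 + 6 = 6$)
$X{\left(D \right)} = 96$ ($X{\left(D \right)} = 4 \cdot 4 \cdot 6 = 4 \cdot 24 = 96$)
$O{\left(n{\left(-4,5 \right)} \right)} X{\left(\left(2 - 5\right) + 2 \right)} = \left(-2\right) 96 = -192$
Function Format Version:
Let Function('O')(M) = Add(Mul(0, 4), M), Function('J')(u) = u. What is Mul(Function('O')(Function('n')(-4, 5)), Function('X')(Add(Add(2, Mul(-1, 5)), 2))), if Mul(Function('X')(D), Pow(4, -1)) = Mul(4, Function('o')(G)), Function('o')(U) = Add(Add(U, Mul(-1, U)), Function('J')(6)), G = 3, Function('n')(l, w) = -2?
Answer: -192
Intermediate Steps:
Function('O')(M) = M (Function('O')(M) = Add(0, M) = M)
Function('o')(U) = 6 (Function('o')(U) = Add(Add(U, Mul(-1, U)), 6) = Add(0, 6) = 6)
Function('X')(D) = 96 (Function('X')(D) = Mul(4, Mul(4, 6)) = Mul(4, 24) = 96)
Mul(Function('O')(Function('n')(-4, 5)), Function('X')(Add(Add(2, Mul(-1, 5)), 2))) = Mul(-2, 96) = -192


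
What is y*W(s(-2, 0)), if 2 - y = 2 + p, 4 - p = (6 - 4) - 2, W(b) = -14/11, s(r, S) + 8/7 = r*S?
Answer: 56/11 ≈ 5.0909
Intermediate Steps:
s(r, S) = -8/7 + S*r (s(r, S) = -8/7 + r*S = -8/7 + S*r)
W(b) = -14/11 (W(b) = -14*1/11 = -14/11)
p = 4 (p = 4 - ((6 - 4) - 2) = 4 - (2 - 2) = 4 - 1*0 = 4 + 0 = 4)
y = -4 (y = 2 - (2 + 4) = 2 - 1*6 = 2 - 6 = -4)
y*W(s(-2, 0)) = -4*(-14/11) = 56/11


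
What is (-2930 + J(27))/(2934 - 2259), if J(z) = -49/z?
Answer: -79159/18225 ≈ -4.3434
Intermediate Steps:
(-2930 + J(27))/(2934 - 2259) = (-2930 - 49/27)/(2934 - 2259) = (-2930 - 49*1/27)/675 = (-2930 - 49/27)*(1/675) = -79159/27*1/675 = -79159/18225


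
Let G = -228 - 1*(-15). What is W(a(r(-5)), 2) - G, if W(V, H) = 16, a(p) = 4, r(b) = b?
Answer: 229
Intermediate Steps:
G = -213 (G = -228 + 15 = -213)
W(a(r(-5)), 2) - G = 16 - 1*(-213) = 16 + 213 = 229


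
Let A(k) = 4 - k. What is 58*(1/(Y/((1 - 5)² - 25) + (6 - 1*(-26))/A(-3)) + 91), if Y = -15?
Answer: 692636/131 ≈ 5287.3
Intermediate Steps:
58*(1/(Y/((1 - 5)² - 25) + (6 - 1*(-26))/A(-3)) + 91) = 58*(1/(-15/((1 - 5)² - 25) + (6 - 1*(-26))/(4 - 1*(-3))) + 91) = 58*(1/(-15/((-4)² - 25) + (6 + 26)/(4 + 3)) + 91) = 58*(1/(-15/(16 - 25) + 32/7) + 91) = 58*(1/(-15/(-9) + 32*(⅐)) + 91) = 58*(1/(-15*(-⅑) + 32/7) + 91) = 58*(1/(5/3 + 32/7) + 91) = 58*(1/(131/21) + 91) = 58*(21/131 + 91) = 58*(11942/131) = 692636/131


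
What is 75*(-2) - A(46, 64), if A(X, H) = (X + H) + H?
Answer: -324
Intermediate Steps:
A(X, H) = X + 2*H (A(X, H) = (H + X) + H = X + 2*H)
75*(-2) - A(46, 64) = 75*(-2) - (46 + 2*64) = -150 - (46 + 128) = -150 - 1*174 = -150 - 174 = -324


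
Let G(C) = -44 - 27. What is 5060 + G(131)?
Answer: 4989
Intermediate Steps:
G(C) = -71
5060 + G(131) = 5060 - 71 = 4989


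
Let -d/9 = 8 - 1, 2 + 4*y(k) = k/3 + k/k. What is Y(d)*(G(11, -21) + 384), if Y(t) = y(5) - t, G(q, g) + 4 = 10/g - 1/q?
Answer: 33218971/1386 ≈ 23968.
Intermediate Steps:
G(q, g) = -4 - 1/q + 10/g (G(q, g) = -4 + (10/g - 1/q) = -4 + (-1/q + 10/g) = -4 - 1/q + 10/g)
y(k) = -¼ + k/12 (y(k) = -½ + (k/3 + k/k)/4 = -½ + (k*(⅓) + 1)/4 = -½ + (k/3 + 1)/4 = -½ + (1 + k/3)/4 = -½ + (¼ + k/12) = -¼ + k/12)
d = -63 (d = -9*(8 - 1) = -9*7 = -63)
Y(t) = ⅙ - t (Y(t) = (-¼ + (1/12)*5) - t = (-¼ + 5/12) - t = ⅙ - t)
Y(d)*(G(11, -21) + 384) = (⅙ - 1*(-63))*((-4 - 1/11 + 10/(-21)) + 384) = (⅙ + 63)*((-4 - 1*1/11 + 10*(-1/21)) + 384) = 379*((-4 - 1/11 - 10/21) + 384)/6 = 379*(-1055/231 + 384)/6 = (379/6)*(87649/231) = 33218971/1386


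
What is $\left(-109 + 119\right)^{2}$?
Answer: $100$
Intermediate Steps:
$\left(-109 + 119\right)^{2} = 10^{2} = 100$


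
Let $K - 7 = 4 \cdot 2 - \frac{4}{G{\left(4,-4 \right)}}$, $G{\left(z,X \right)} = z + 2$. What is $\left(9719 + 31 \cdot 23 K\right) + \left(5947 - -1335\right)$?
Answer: $\frac{81662}{3} \approx 27221.0$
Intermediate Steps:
$G{\left(z,X \right)} = 2 + z$
$K = \frac{43}{3}$ ($K = 7 + \left(4 \cdot 2 - \frac{4}{2 + 4}\right) = 7 + \left(8 - \frac{4}{6}\right) = 7 + \left(8 - \frac{2}{3}\right) = 7 + \frac{22}{3} = \frac{43}{3} \approx 14.333$)
$\left(9719 + 31 \cdot 23 K\right) + \left(5947 - -1335\right) = \left(9719 + 31 \cdot 23 \cdot \frac{43}{3}\right) + \left(5947 - -1335\right) = \left(9719 + 713 \cdot \frac{43}{3}\right) + \left(5947 + 1335\right) = \left(9719 + \frac{30659}{3}\right) + 7282 = \frac{59816}{3} + 7282 = \frac{81662}{3}$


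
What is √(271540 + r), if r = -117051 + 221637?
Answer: √376126 ≈ 613.29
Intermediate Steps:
r = 104586
√(271540 + r) = √(271540 + 104586) = √376126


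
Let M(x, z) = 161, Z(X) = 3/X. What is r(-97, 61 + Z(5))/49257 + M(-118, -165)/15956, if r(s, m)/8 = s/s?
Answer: 8058025/785944692 ≈ 0.010253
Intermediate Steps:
r(s, m) = 8 (r(s, m) = 8*(s/s) = 8*1 = 8)
r(-97, 61 + Z(5))/49257 + M(-118, -165)/15956 = 8/49257 + 161/15956 = 8058025/785944692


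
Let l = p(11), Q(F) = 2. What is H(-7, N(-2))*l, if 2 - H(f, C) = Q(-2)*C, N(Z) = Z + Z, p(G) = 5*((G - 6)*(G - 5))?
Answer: 1500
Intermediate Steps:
p(G) = 5*(-6 + G)*(-5 + G) (p(G) = 5*((-6 + G)*(-5 + G)) = 5*(-6 + G)*(-5 + G))
N(Z) = 2*Z
H(f, C) = 2 - 2*C
l = 150 (l = 150 - 55*11 + 5*11² = 150 - 605 + 5*121 = 150 - 605 + 605 = 150)
H(-7, N(-2))*l = (2 - 4*(-2))*150 = (2 - 2*(-4))*150 = (2 + 8)*150 = 10*150 = 1500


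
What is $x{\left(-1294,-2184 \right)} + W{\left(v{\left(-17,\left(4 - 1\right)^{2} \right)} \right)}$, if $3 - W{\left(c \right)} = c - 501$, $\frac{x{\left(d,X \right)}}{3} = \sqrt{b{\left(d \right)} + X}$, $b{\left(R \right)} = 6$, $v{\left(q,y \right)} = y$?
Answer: $495 + 99 i \sqrt{2} \approx 495.0 + 140.01 i$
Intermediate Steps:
$x{\left(d,X \right)} = 3 \sqrt{6 + X}$
$W{\left(c \right)} = 504 - c$ ($W{\left(c \right)} = 3 - \left(c - 501\right) = 3 - \left(-501 + c\right) = 504 - c$)
$x{\left(-1294,-2184 \right)} + W{\left(v{\left(-17,\left(4 - 1\right)^{2} \right)} \right)} = 3 \sqrt{6 - 2184} + \left(504 - \left(4 - 1\right)^{2}\right) = 3 \sqrt{-2178} + \left(504 - 3^{2}\right) = 3 \cdot 33 i \sqrt{2} + \left(504 - 9\right) = 99 i \sqrt{2} + \left(504 - 9\right) = 99 i \sqrt{2} + 495 = 495 + 99 i \sqrt{2}$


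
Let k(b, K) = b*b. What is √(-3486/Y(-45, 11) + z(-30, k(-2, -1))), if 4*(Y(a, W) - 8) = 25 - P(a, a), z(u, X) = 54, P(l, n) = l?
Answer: I*√23902/17 ≈ 9.0943*I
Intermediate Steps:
k(b, K) = b²
Y(a, W) = 57/4 - a/4 (Y(a, W) = 8 + (25 - a)/4 = 8 + (25/4 - a/4) = 57/4 - a/4)
√(-3486/Y(-45, 11) + z(-30, k(-2, -1))) = √(-3486/(57/4 - ¼*(-45)) + 54) = √(-3486/(57/4 + 45/4) + 54) = √(-3486/51/2 + 54) = √(-3486*2/51 + 54) = √(-2324/17 + 54) = √(-1406/17) = I*√23902/17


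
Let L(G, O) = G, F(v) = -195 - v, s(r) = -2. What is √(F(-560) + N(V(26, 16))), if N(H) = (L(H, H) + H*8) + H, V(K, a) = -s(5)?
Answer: √385 ≈ 19.621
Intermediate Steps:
V(K, a) = 2 (V(K, a) = -1*(-2) = 2)
N(H) = 10*H (N(H) = (H + H*8) + H = (H + 8*H) + H = 9*H + H = 10*H)
√(F(-560) + N(V(26, 16))) = √((-195 - 1*(-560)) + 10*2) = √((-195 + 560) + 20) = √(365 + 20) = √385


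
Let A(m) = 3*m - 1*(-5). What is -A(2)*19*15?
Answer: -3135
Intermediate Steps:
A(m) = 5 + 3*m (A(m) = 3*m + 5 = 5 + 3*m)
-A(2)*19*15 = -(5 + 3*2)*19*15 = -(5 + 6)*19*15 = -11*19*15 = -209*15 = -1*3135 = -3135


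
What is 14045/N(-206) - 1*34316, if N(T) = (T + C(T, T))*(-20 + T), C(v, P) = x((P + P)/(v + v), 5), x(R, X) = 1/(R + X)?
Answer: -957785449/27911 ≈ -34316.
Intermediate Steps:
C(v, P) = 1/(5 + P/v) (C(v, P) = 1/((P + P)/(v + v) + 5) = 1/((2*P)/((2*v)) + 5) = 1/((2*P)*(1/(2*v)) + 5) = 1/(P/v + 5) = 1/(5 + P/v))
N(T) = (-20 + T)*(⅙ + T) (N(T) = (T + T/(T + 5*T))*(-20 + T) = (T + T/((6*T)))*(-20 + T) = (T + T*(1/(6*T)))*(-20 + T) = (T + ⅙)*(-20 + T) = (⅙ + T)*(-20 + T) = (-20 + T)*(⅙ + T))
14045/N(-206) - 1*34316 = 14045/(-10/3 + (-206)² - 119/6*(-206)) - 1*34316 = 14045/(-10/3 + 42436 + 12257/3) - 34316 = 14045/(139555/3) - 34316 = 14045*(3/139555) - 34316 = 8427/27911 - 34316 = -957785449/27911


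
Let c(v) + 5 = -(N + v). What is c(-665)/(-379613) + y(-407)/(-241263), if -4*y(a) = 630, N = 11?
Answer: -21509031/20352571382 ≈ -0.0010568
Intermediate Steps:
y(a) = -315/2 (y(a) = -1/4*630 = -315/2)
c(v) = -16 - v (c(v) = -5 - (11 + v) = -5 + (-11 - v) = -16 - v)
c(-665)/(-379613) + y(-407)/(-241263) = (-16 - 1*(-665))/(-379613) - 315/2/(-241263) = (-16 + 665)*(-1/379613) - 315/2*(-1/241263) = 649*(-1/379613) + 35/53614 = -649/379613 + 35/53614 = -21509031/20352571382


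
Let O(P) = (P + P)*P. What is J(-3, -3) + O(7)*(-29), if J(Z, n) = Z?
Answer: -2845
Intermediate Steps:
O(P) = 2*P² (O(P) = (2*P)*P = 2*P²)
J(-3, -3) + O(7)*(-29) = -3 + (2*7²)*(-29) = -3 + (2*49)*(-29) = -3 + 98*(-29) = -3 - 2842 = -2845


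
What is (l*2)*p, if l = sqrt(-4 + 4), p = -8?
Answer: 0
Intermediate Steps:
l = 0 (l = sqrt(0) = 0)
(l*2)*p = (0*2)*(-8) = 0*(-8) = 0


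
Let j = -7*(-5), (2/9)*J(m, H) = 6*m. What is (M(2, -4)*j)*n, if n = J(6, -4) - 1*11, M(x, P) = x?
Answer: 10570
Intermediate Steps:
J(m, H) = 27*m (J(m, H) = 9*(6*m)/2 = 27*m)
j = 35
n = 151 (n = 27*6 - 1*11 = 162 - 11 = 151)
(M(2, -4)*j)*n = (2*35)*151 = 70*151 = 10570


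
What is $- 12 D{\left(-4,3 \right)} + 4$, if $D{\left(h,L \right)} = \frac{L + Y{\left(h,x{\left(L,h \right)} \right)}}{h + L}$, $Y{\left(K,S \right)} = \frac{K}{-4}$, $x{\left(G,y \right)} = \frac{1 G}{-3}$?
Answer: $52$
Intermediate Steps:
$x{\left(G,y \right)} = - \frac{G}{3}$ ($x{\left(G,y \right)} = G \left(- \frac{1}{3}\right) = - \frac{G}{3}$)
$Y{\left(K,S \right)} = - \frac{K}{4}$ ($Y{\left(K,S \right)} = K \left(- \frac{1}{4}\right) = - \frac{K}{4}$)
$D{\left(h,L \right)} = \frac{L - \frac{h}{4}}{L + h}$ ($D{\left(h,L \right)} = \frac{L - \frac{h}{4}}{h + L} = \frac{L - \frac{h}{4}}{L + h}$)
$- 12 D{\left(-4,3 \right)} + 4 = - 12 \frac{3 - -1}{3 - 4} + 4 = - 12 \frac{3 + 1}{-1} + 4 = - 12 \left(\left(-1\right) 4\right) + 4 = \left(-12\right) \left(-4\right) + 4 = 48 + 4 = 52$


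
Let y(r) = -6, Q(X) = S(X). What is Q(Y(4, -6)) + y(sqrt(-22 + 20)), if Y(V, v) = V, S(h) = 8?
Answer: 2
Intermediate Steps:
Q(X) = 8
Q(Y(4, -6)) + y(sqrt(-22 + 20)) = 8 - 6 = 2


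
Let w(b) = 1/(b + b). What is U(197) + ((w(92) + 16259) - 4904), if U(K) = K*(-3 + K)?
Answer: 9121433/184 ≈ 49573.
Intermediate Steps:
w(b) = 1/(2*b)
U(197) + ((w(92) + 16259) - 4904) = 197*(-3 + 197) + (((1/2)/92 + 16259) - 4904) = 197*194 + (((1/2)*(1/92) + 16259) - 4904) = 38218 + ((1/184 + 16259) - 4904) = 38218 + (2991657/184 - 4904) = 38218 + 2089321/184 = 9121433/184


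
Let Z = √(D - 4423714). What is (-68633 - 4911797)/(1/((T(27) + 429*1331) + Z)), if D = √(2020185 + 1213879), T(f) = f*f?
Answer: -2847451283040 - 4980430*I*√(4423714 - 4*√202129) ≈ -2.8475e+12 - 1.0473e+10*I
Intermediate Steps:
T(f) = f²
D = 4*√202129 (D = √3234064 = 4*√202129 ≈ 1798.3)
Z = √(-4423714 + 4*√202129) (Z = √(4*√202129 - 4423714) = √(-4423714 + 4*√202129) ≈ 2102.8*I)
(-68633 - 4911797)/(1/((T(27) + 429*1331) + Z)) = (-68633 - 4911797)/(1/((27² + 429*1331) + √(-4423714 + 4*√202129))) = -(2847451283040 + 4980430*√(-4423714 + 4*√202129)) = -4980430*(571728 + √(-4423714 + 4*√202129)) = -2847451283040 - 4980430*√(-4423714 + 4*√202129)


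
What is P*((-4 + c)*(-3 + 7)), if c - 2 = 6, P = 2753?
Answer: 44048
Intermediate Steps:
c = 8 (c = 2 + 6 = 8)
P*((-4 + c)*(-3 + 7)) = 2753*((-4 + 8)*(-3 + 7)) = 2753*(4*4) = 2753*16 = 44048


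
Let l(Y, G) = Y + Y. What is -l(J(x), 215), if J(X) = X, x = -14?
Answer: 28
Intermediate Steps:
l(Y, G) = 2*Y
-l(J(x), 215) = -2*(-14) = -1*(-28) = 28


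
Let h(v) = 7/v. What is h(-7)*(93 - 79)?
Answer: -14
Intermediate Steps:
h(-7)*(93 - 79) = (7/(-7))*(93 - 79) = (7*(-⅐))*14 = -1*14 = -14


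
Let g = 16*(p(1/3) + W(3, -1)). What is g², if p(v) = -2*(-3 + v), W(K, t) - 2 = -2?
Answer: 65536/9 ≈ 7281.8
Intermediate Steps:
W(K, t) = 0 (W(K, t) = 2 - 2 = 0)
p(v) = 6 - 2*v
g = 256/3 (g = 16*((6 - 2/3) + 0) = 16*((6 - 2*⅓) + 0) = 16*((6 - ⅔) + 0) = 16*(16/3 + 0) = 16*(16/3) = 256/3 ≈ 85.333)
g² = (256/3)² = 65536/9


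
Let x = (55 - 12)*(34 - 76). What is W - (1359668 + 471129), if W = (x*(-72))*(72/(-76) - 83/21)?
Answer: -46890503/19 ≈ -2.4679e+6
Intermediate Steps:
x = -1806 (x = 43*(-42) = -1806)
W = -12105360/19 (W = (-1806*(-72))*(72/(-76) - 83/21) = 130032*(72*(-1/76) - 83*1/21) = 130032*(-18/19 - 83/21) = 130032*(-1955/399) = -12105360/19 ≈ -6.3712e+5)
W - (1359668 + 471129) = -12105360/19 - (1359668 + 471129) = -12105360/19 - 1*1830797 = -12105360/19 - 1830797 = -46890503/19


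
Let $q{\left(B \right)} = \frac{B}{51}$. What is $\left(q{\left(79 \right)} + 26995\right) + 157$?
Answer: $\frac{1384831}{51} \approx 27154.0$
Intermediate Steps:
$q{\left(B \right)} = \frac{B}{51}$ ($q{\left(B \right)} = B \frac{1}{51} = \frac{B}{51}$)
$\left(q{\left(79 \right)} + 26995\right) + 157 = \left(\frac{1}{51} \cdot 79 + 26995\right) + 157 = \left(\frac{79}{51} + 26995\right) + 157 = \frac{1376824}{51} + 157 = \frac{1384831}{51}$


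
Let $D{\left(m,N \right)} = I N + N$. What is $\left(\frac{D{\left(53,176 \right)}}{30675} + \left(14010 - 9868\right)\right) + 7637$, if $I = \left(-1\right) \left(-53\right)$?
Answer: $\frac{120443443}{10225} \approx 11779.0$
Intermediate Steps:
$I = 53$
$D{\left(m,N \right)} = 54 N$ ($D{\left(m,N \right)} = 53 N + N = 54 N$)
$\left(\frac{D{\left(53,176 \right)}}{30675} + \left(14010 - 9868\right)\right) + 7637 = \left(\frac{54 \cdot 176}{30675} + \left(14010 - 9868\right)\right) + 7637 = \left(9504 \cdot \frac{1}{30675} + \left(14010 - 9868\right)\right) + 7637 = \left(\frac{3168}{10225} + 4142\right) + 7637 = \frac{42355118}{10225} + 7637 = \frac{120443443}{10225}$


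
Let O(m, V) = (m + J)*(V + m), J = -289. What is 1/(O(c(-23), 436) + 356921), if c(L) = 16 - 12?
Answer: 1/231521 ≈ 4.3193e-6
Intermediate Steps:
c(L) = 4
O(m, V) = (-289 + m)*(V + m) (O(m, V) = (m - 289)*(V + m) = (-289 + m)*(V + m))
1/(O(c(-23), 436) + 356921) = 1/((4**2 - 289*436 - 289*4 + 436*4) + 356921) = 1/((16 - 126004 - 1156 + 1744) + 356921) = 1/(-125400 + 356921) = 1/231521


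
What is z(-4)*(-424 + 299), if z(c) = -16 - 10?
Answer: 3250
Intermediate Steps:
z(c) = -26
z(-4)*(-424 + 299) = -26*(-424 + 299) = -26*(-125) = 3250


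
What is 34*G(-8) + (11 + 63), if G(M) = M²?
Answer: 2250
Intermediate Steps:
34*G(-8) + (11 + 63) = 34*(-8)² + (11 + 63) = 34*64 + 74 = 2176 + 74 = 2250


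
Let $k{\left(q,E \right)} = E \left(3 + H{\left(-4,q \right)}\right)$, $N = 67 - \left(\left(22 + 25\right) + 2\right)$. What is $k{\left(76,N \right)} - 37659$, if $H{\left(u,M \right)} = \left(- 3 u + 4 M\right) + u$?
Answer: $-31989$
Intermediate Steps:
$H{\left(u,M \right)} = - 2 u + 4 M$
$N = 18$ ($N = 67 - \left(47 + 2\right) = 67 - 49 = 18$)
$k{\left(q,E \right)} = E \left(11 + 4 q\right)$ ($k{\left(q,E \right)} = E \left(3 + \left(\left(-2\right) \left(-4\right) + 4 q\right)\right) = E \left(3 + \left(8 + 4 q\right)\right) = E \left(11 + 4 q\right)$)
$k{\left(76,N \right)} - 37659 = 18 \left(11 + 4 \cdot 76\right) - 37659 = 18 \left(11 + 304\right) - 37659 = 18 \cdot 315 - 37659 = 5670 - 37659 = -31989$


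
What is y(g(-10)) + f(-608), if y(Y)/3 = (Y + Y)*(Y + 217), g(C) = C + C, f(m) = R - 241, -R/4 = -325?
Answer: -22581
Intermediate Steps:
R = 1300 (R = -4*(-325) = 1300)
f(m) = 1059 (f(m) = 1300 - 241 = 1059)
g(C) = 2*C
y(Y) = 6*Y*(217 + Y) (y(Y) = 3*((Y + Y)*(Y + 217)) = 3*((2*Y)*(217 + Y)) = 3*(2*Y*(217 + Y)) = 6*Y*(217 + Y))
y(g(-10)) + f(-608) = 6*(2*(-10))*(217 + 2*(-10)) + 1059 = 6*(-20)*(217 - 20) + 1059 = 6*(-20)*197 + 1059 = -23640 + 1059 = -22581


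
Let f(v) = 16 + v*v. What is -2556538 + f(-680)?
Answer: -2094122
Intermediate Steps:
f(v) = 16 + v²
-2556538 + f(-680) = -2556538 + (16 + (-680)²) = -2556538 + (16 + 462400) = -2556538 + 462416 = -2094122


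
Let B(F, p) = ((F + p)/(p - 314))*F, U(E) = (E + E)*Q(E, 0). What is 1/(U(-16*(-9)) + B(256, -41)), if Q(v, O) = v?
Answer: 71/2933504 ≈ 2.4203e-5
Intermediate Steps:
U(E) = 2*E² (U(E) = (E + E)*E = (2*E)*E = 2*E²)
B(F, p) = F*(F + p)/(-314 + p) (B(F, p) = ((F + p)/(-314 + p))*F = F*(F + p)/(-314 + p))
1/(U(-16*(-9)) + B(256, -41)) = 1/(2*(-16*(-9))² + 256*(256 - 41)/(-314 - 41)) = 1/(2*144² + 256*215/(-355)) = 1/(2*20736 + 256*(-1/355)*215) = 1/(41472 - 11008/71) = 1/(2933504/71) = 71/2933504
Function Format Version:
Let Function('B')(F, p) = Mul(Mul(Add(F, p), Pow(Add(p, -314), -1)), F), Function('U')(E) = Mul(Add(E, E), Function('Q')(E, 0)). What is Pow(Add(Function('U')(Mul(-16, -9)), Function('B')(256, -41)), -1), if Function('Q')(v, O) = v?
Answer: Rational(71, 2933504) ≈ 2.4203e-5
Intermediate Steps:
Function('U')(E) = Mul(2, Pow(E, 2)) (Function('U')(E) = Mul(Add(E, E), E) = Mul(Mul(2, E), E) = Mul(2, Pow(E, 2)))
Function('B')(F, p) = Mul(F, Pow(Add(-314, p), -1), Add(F, p)) (Function('B')(F, p) = Mul(Mul(Add(F, p), Pow(Add(-314, p), -1)), F) = Mul(Mul(Pow(Add(-314, p), -1), Add(F, p)), F) = Mul(F, Pow(Add(-314, p), -1), Add(F, p)))
Pow(Add(Function('U')(Mul(-16, -9)), Function('B')(256, -41)), -1) = Pow(Add(Mul(2, Pow(Mul(-16, -9), 2)), Mul(256, Pow(Add(-314, -41), -1), Add(256, -41))), -1) = Pow(Add(Mul(2, Pow(144, 2)), Mul(256, Pow(-355, -1), 215)), -1) = Pow(Add(Mul(2, 20736), Mul(256, Rational(-1, 355), 215)), -1) = Pow(Add(41472, Rational(-11008, 71)), -1) = Pow(Rational(2933504, 71), -1) = Rational(71, 2933504)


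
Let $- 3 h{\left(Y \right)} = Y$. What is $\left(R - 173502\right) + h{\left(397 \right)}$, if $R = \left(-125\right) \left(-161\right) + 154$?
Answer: $- \frac{460066}{3} \approx -1.5336 \cdot 10^{5}$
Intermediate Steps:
$h{\left(Y \right)} = - \frac{Y}{3}$
$R = 20279$ ($R = 20125 + 154 = 20279$)
$\left(R - 173502\right) + h{\left(397 \right)} = \left(20279 - 173502\right) - \frac{397}{3} = -153223 - \frac{397}{3} = - \frac{460066}{3}$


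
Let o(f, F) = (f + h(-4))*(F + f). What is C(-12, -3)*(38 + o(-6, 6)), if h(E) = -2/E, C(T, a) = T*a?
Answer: 1368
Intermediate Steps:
o(f, F) = (½ + f)*(F + f) (o(f, F) = (f - 2/(-4))*(F + f) = (f - 2*(-¼))*(F + f) = (f + ½)*(F + f) = (½ + f)*(F + f))
C(-12, -3)*(38 + o(-6, 6)) = (-12*(-3))*(38 + ((-6)² + (½)*6 + (½)*(-6) + 6*(-6))) = 36*(38 + (36 + 3 - 3 - 36)) = 36*(38 + 0) = 36*38 = 1368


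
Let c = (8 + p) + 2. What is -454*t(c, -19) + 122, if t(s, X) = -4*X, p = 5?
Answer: -34382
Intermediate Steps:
c = 15 (c = (8 + 5) + 2 = 13 + 2 = 15)
-454*t(c, -19) + 122 = -(-1816)*(-19) + 122 = -454*76 + 122 = -34504 + 122 = -34382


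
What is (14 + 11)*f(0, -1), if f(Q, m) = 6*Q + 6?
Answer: 150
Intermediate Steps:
f(Q, m) = 6 + 6*Q
(14 + 11)*f(0, -1) = (14 + 11)*(6 + 6*0) = 25*(6 + 0) = 25*6 = 150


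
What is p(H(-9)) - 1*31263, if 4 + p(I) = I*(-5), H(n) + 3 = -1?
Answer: -31247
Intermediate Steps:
H(n) = -4 (H(n) = -3 - 1 = -4)
p(I) = -4 - 5*I (p(I) = -4 + I*(-5) = -4 - 5*I)
p(H(-9)) - 1*31263 = (-4 - 5*(-4)) - 1*31263 = (-4 + 20) - 31263 = 16 - 31263 = -31247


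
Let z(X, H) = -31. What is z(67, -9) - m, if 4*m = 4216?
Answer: -1085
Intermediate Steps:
m = 1054 (m = (¼)*4216 = 1054)
z(67, -9) - m = -31 - 1*1054 = -31 - 1054 = -1085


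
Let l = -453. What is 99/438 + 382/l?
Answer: -40823/66138 ≈ -0.61724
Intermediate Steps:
99/438 + 382/l = 99/438 + 382/(-453) = 99*(1/438) + 382*(-1/453) = 33/146 - 382/453 = -40823/66138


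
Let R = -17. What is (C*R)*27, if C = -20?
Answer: 9180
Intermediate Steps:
(C*R)*27 = -20*(-17)*27 = 340*27 = 9180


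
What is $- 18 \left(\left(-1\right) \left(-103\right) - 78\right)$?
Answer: $-450$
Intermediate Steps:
$- 18 \left(\left(-1\right) \left(-103\right) - 78\right) = - 18 \left(103 - 78\right) = \left(-18\right) 25 = -450$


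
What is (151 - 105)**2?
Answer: 2116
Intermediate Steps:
(151 - 105)**2 = 46**2 = 2116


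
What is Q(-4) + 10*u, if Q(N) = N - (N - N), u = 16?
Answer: 156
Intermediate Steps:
Q(N) = N (Q(N) = N - 1*0 = N + 0 = N)
Q(-4) + 10*u = -4 + 10*16 = -4 + 160 = 156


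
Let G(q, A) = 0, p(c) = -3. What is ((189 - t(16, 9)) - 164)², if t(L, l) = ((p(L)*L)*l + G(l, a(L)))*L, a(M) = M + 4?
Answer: 48121969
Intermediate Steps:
a(M) = 4 + M
t(L, l) = -3*l*L² (t(L, l) = ((-3*L)*l + 0)*L = (-3*L*l + 0)*L = (-3*L*l)*L = -3*l*L²)
((189 - t(16, 9)) - 164)² = ((189 - (-3)*9*16²) - 164)² = ((189 - (-3)*9*256) - 164)² = ((189 - 1*(-6912)) - 164)² = ((189 + 6912) - 164)² = (7101 - 164)² = 6937² = 48121969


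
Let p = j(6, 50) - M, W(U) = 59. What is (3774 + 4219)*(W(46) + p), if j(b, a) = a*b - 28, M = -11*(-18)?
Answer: 1063069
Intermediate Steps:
M = 198
j(b, a) = -28 + a*b
p = 74 (p = (-28 + 50*6) - 1*198 = (-28 + 300) - 198 = 272 - 198 = 74)
(3774 + 4219)*(W(46) + p) = (3774 + 4219)*(59 + 74) = 7993*133 = 1063069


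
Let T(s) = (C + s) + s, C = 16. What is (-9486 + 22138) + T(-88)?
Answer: 12492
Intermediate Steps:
T(s) = 16 + 2*s (T(s) = (16 + s) + s = 16 + 2*s)
(-9486 + 22138) + T(-88) = (-9486 + 22138) + (16 + 2*(-88)) = 12652 + (16 - 176) = 12652 - 160 = 12492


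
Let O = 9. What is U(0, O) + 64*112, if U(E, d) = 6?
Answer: 7174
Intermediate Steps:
U(0, O) + 64*112 = 6 + 64*112 = 6 + 7168 = 7174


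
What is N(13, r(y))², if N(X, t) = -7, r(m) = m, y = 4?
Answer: 49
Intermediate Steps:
N(13, r(y))² = (-7)² = 49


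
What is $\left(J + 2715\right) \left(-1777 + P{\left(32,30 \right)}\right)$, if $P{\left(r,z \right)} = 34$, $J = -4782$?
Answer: $3602781$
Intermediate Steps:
$\left(J + 2715\right) \left(-1777 + P{\left(32,30 \right)}\right) = \left(-4782 + 2715\right) \left(-1777 + 34\right) = \left(-2067\right) \left(-1743\right) = 3602781$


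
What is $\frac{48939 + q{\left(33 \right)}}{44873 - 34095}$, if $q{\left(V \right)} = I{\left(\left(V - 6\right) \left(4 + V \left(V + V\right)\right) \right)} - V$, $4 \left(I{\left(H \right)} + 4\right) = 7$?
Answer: $\frac{195615}{43112} \approx 4.5374$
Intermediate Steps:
$I{\left(H \right)} = - \frac{9}{4}$ ($I{\left(H \right)} = -4 + \frac{1}{4} \cdot 7 = -4 + \frac{7}{4} = - \frac{9}{4}$)
$q{\left(V \right)} = - \frac{9}{4} - V$
$\frac{48939 + q{\left(33 \right)}}{44873 - 34095} = \frac{48939 - \frac{141}{4}}{44873 - 34095} = \frac{48939 - \frac{141}{4}}{10778} = \left(48939 - \frac{141}{4}\right) \frac{1}{10778} = \frac{195615}{4} \cdot \frac{1}{10778} = \frac{195615}{43112}$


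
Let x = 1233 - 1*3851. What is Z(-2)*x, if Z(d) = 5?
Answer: -13090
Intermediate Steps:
x = -2618 (x = 1233 - 3851 = -2618)
Z(-2)*x = 5*(-2618) = -13090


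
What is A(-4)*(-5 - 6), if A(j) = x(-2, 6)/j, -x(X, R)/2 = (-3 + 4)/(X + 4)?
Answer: -11/4 ≈ -2.7500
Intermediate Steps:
x(X, R) = -2/(4 + X) (x(X, R) = -2*(-3 + 4)/(X + 4) = -2/(4 + X))
A(j) = -1/j (A(j) = (-2/(4 - 2))/j = (-2/2)/j = (-2*½)/j = -1/j)
A(-4)*(-5 - 6) = (-1/(-4))*(-5 - 6) = -1*(-¼)*(-11) = (¼)*(-11) = -11/4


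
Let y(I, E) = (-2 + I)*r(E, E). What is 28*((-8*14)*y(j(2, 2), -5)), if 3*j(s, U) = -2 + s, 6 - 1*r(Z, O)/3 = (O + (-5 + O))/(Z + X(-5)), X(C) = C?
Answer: 84672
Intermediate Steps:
r(Z, O) = 18 - 3*(-5 + 2*O)/(-5 + Z) (r(Z, O) = 18 - 3*(O + (-5 + O))/(Z - 5) = 18 - 3*(-5 + 2*O)/(-5 + Z))
j(s, U) = -⅔ + s/3 (j(s, U) = (-2 + s)/3 = -⅔ + s/3)
y(I, E) = 3*(-25 + 4*E)*(-2 + I)/(-5 + E) (y(I, E) = (-2 + I)*(3*(-25 - 2*E + 6*E)/(-5 + E)) = (-2 + I)*(3*(-25 + 4*E)/(-5 + E)) = 3*(-25 + 4*E)*(-2 + I)/(-5 + E))
28*((-8*14)*y(j(2, 2), -5)) = 28*((-8*14)*(3*(-25 + 4*(-5))*(-2 + (-⅔ + (⅓)*2))/(-5 - 5))) = 28*(-336*(-25 - 20)*(-2 + (-⅔ + ⅔))/(-10)) = 28*(-336*(-1)*(-45)*(-2 + 0)/10) = 28*(-336*(-1)*(-45)*(-2)/10) = 28*(-112*(-27)) = 28*3024 = 84672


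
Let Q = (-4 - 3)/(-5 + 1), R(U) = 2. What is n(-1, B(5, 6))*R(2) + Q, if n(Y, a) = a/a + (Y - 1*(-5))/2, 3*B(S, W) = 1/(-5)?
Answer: 31/4 ≈ 7.7500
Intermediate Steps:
B(S, W) = -1/15 (B(S, W) = (⅓)/(-5) = (⅓)*(-⅕) = -1/15)
Q = 7/4 (Q = -7/(-4) = -7*(-¼) = 7/4 ≈ 1.7500)
n(Y, a) = 7/2 + Y/2 (n(Y, a) = 1 + (Y + 5)*(½) = 1 + (5 + Y)*(½) = 1 + (5/2 + Y/2) = 7/2 + Y/2)
n(-1, B(5, 6))*R(2) + Q = (7/2 + (½)*(-1))*2 + 7/4 = (7/2 - ½)*2 + 7/4 = 3*2 + 7/4 = 6 + 7/4 = 31/4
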